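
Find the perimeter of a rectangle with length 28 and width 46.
Perimeter = 2 * (length + width)
Perimeter = 2 * (28 + 46)
Perimeter = 2 * 74
Perimeter = 148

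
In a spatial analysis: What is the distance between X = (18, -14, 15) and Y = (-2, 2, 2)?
d = √[(-20)² + (16)² + (-13)²] = √825 = 28.72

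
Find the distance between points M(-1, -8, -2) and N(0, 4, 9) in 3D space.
d = √[(1)² + (12)² + (11)²] = √266 = 16.31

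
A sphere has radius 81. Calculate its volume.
Volume = (4/3) * pi * r³
Volume = (4/3) * pi * 81³
Volume = (4/3) * pi * 531441
Volume = 2226094.86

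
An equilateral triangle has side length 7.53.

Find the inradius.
For an equilateral triangle, r = s/(2√3) where s is the side.
r = 7.53/(2√3) = 7.53/3.464102 = 2.174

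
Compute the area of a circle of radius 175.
Area = pi * r²
Area = pi * 175²
Area = pi * 30625
Area = 96211.28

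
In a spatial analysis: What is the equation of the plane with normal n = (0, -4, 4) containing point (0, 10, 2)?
d = n·P = (0)(0) + (-4)(10) + (4)(2) = -32
Plane: -4y + 4z = -32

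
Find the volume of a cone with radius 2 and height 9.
Volume = (1/3) * pi * r² * h
Volume = (1/3) * pi * 2² * 9
Volume = (1/3) * pi * 4 * 9
Volume = (1/3) * pi * 36
Volume = 37.70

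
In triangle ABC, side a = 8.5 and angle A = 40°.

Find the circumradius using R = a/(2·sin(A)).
R = a/(2·sin(A)) = 8.5/(2·sin(40°))
R = 8.5/(2·0.642788) = 8.5/1.285575 = 6.612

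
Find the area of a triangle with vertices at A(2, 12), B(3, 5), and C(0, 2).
Using the coordinate formula: Area = (1/2)|x₁(y₂-y₃) + x₂(y₃-y₁) + x₃(y₁-y₂)|
Area = (1/2)|2(5-2) + 3(2-12) + 0(12-5)|
Area = (1/2)|2*3 + 3*(-10) + 0*7|
Area = (1/2)|6 + (-30) + 0|
Area = (1/2)*24 = 12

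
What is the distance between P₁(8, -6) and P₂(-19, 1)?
Using the distance formula: d = sqrt((x₂-x₁)² + (y₂-y₁)²)
dx = (-19) - 8 = -27
dy = 1 - (-6) = 7
d = sqrt((-27)² + 7²) = sqrt(729 + 49) = sqrt(778) = 27.89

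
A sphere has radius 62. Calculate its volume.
Volume = (4/3) * pi * r³
Volume = (4/3) * pi * 62³
Volume = (4/3) * pi * 238328
Volume = 998305.99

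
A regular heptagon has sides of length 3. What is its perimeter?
Perimeter = number of sides * side length
Perimeter = 7 * 3
Perimeter = 21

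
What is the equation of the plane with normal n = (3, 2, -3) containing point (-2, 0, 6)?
d = n·P = (3)(-2) + (2)(0) + (-3)(6) = -24
Plane: 3x + 2y - 3z = -24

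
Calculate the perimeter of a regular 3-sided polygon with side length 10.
Perimeter = number of sides * side length
Perimeter = 3 * 10
Perimeter = 30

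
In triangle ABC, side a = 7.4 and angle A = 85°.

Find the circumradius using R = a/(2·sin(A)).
R = a/(2·sin(A)) = 7.4/(2·sin(85°))
R = 7.4/(2·0.996195) = 7.4/1.992389 = 3.714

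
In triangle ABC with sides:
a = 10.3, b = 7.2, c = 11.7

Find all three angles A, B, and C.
By the law of cosines:
cos(A) = (b² + c² - a²)/(2bc) = 0.490503  →  A = 60.63°
cos(B) = (a² + c² - b²)/(2ac) = 0.793046  →  B = 37.53°
cos(C) = (a² + b² - c²)/(2ab) = 0.141855  →  C = 81.84°
Check: A + B + C = 180.0° ✓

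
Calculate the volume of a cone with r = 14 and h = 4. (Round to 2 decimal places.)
Volume = (1/3) * pi * r² * h
Volume = (1/3) * pi * 14² * 4
Volume = (1/3) * pi * 196 * 4
Volume = (1/3) * pi * 784
Volume = 821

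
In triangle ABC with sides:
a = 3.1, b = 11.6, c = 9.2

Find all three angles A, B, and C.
By the law of cosines:
cos(A) = (b² + c² - a²)/(2bc) = 0.981962  →  A = 10.9°
cos(B) = (a² + c² - b²)/(2ac) = -0.706697  →  B = 135°
cos(C) = (a² + b² - c²)/(2ab) = 0.827725  →  C = 34.13°
Check: A + B + C = 180.0° ✓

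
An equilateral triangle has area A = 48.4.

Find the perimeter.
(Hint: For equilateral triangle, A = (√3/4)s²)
A = (√3/4)s²  →  s² = 4A/√3 = 4·48.4/√3 = 111.775
s = 10.5724
Perimeter = 3s = 31.72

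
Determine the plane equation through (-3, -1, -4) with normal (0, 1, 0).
d = n·P = (0)(-3) + (1)(-1) + (0)(-4) = -1
Plane: y = -1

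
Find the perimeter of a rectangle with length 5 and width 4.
Perimeter = 2 * (length + width)
Perimeter = 2 * (5 + 4)
Perimeter = 2 * 9
Perimeter = 18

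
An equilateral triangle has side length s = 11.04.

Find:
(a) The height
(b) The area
(a) Height h = s·√3/2 = 11.04·√3/2 = 9.561
(b) Area = (√3/4)·s² = (√3/4)·11.04² = (√3/4)·121.882 = 52.78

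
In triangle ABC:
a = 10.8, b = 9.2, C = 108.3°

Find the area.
Using A = ½ab·sin(C):
A = ½·10.8·9.2·sin(108.3°) = ½·99.36·0.949425 = 47.17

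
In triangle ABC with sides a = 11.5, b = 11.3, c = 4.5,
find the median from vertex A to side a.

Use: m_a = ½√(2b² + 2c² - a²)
m_a = ½√(2·11.3² + 2·4.5² - 11.5²)
m_a = ½√(255.38 + 40.5 - 132.25) = ½√163.63 = 6.396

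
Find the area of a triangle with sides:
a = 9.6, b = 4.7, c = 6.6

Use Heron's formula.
s = (a+b+c)/2 = (9.6+4.7+6.6)/2 = 10.45
A = √(s(s-a)(s-b)(s-c)) = √(10.45·0.85·5.75·3.85)
A = √196.636 = 14.02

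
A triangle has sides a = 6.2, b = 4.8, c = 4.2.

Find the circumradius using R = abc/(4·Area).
s = (a+b+c)/2 = 7.6
Area = √(s(s-a)(s-b)(s-c)) = √(7.6·1.4·2.8·3.4) = 10.0644
R = abc/(4·Area) = (6.2·4.8·4.2)/(4·10.0644) = 124.992/40.2576 = 3.105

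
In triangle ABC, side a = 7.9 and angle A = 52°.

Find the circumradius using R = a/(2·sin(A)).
R = a/(2·sin(A)) = 7.9/(2·sin(52°))
R = 7.9/(2·0.788011) = 7.9/1.576022 = 5.013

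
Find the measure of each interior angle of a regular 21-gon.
Interior angle of a regular n-gon = (n-2)*180/n
Interior angle = (21-2)*180/21
Interior angle = 19*180/21
Interior angle = 3420/21
Interior angle = 162.86 degrees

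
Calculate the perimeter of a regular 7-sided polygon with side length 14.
Perimeter = number of sides * side length
Perimeter = 7 * 14
Perimeter = 98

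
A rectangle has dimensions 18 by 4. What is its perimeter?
Perimeter = 2 * (length + width)
Perimeter = 2 * (18 + 4)
Perimeter = 2 * 22
Perimeter = 44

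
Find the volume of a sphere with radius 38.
Volume = (4/3) * pi * r³
Volume = (4/3) * pi * 38³
Volume = (4/3) * pi * 54872
Volume = 229847.30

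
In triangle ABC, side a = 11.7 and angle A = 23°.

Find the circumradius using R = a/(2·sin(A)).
R = a/(2·sin(A)) = 11.7/(2·sin(23°))
R = 11.7/(2·0.390731) = 11.7/0.781462 = 14.97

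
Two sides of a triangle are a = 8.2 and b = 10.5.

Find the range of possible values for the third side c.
By the triangle inequality: |a - b| < c < a + b
|8.2 - 10.5| < c < 8.2 + 10.5
2.3 < c < 18.7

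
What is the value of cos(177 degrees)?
cos(177 degrees) = -0.9986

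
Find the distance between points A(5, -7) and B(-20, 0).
Using the distance formula: d = sqrt((x₂-x₁)² + (y₂-y₁)²)
dx = (-20) - 5 = -25
dy = 0 - (-7) = 7
d = sqrt((-25)² + 7²) = sqrt(625 + 49) = sqrt(674) = 25.96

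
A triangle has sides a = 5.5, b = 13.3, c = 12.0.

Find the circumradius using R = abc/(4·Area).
s = (a+b+c)/2 = 15.4
Area = √(s(s-a)(s-b)(s-c)) = √(15.4·9.9·2.1·3.4) = 32.9934
R = abc/(4·Area) = (5.5·13.3·12.0)/(4·32.9934) = 877.8/131.9736 = 6.651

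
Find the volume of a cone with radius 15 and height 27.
Volume = (1/3) * pi * r² * h
Volume = (1/3) * pi * 15² * 27
Volume = (1/3) * pi * 225 * 27
Volume = (1/3) * pi * 6075
Volume = 6361.73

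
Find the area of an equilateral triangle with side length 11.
Area = (sqrt(3)/4) * s²
Area = (sqrt(3)/4) * 11²
Area = (sqrt(3)/4) * 121
Area = 52.39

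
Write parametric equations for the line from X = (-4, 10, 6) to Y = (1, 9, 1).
Direction vector d = Y - X = (5, -1, -5)
x = -4 + 5t, y = 10 - t, z = 6 - 5t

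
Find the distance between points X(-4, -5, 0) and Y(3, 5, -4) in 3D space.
d = √[(7)² + (10)² + (-4)²] = √165 = 12.85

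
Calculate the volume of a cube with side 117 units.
Volume = s³
Volume = 117³
Volume = 1601613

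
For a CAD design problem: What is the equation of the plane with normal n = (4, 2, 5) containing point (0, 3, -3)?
d = n·P = (4)(0) + (2)(3) + (5)(-3) = -9
Plane: 4x + 2y + 5z = -9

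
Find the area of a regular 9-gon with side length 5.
For a regular 9-gon with side length s = 5:
Apothem a = s / (2*tan(pi/9)) = 5 / (2*tan(pi/9)) ≈ 6.8687
Perimeter P = 9 * 5 = 45
Area = (1/2) * P * a = (1/2) * 45 * 6.8687 = 154.55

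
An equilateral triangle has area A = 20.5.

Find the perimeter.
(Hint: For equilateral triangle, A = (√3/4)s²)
A = (√3/4)s²  →  s² = 4A/√3 = 4·20.5/√3 = 47.3427
s = 6.8806
Perimeter = 3s = 20.64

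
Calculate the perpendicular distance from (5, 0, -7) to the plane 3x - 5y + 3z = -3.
d = |3(5) + (-5)(0) + 3(-7) - (-3)| / √(3² + (-5)² + 3²) = 3/√43 = 0.4575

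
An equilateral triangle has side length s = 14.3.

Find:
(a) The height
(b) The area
(a) Height h = s·√3/2 = 14.3·√3/2 = 12.38
(b) Area = (√3/4)·s² = (√3/4)·14.3² = (√3/4)·204.49 = 88.55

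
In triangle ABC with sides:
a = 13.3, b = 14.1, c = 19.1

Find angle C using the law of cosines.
cos(C) = (a² + b² - c²)/(2ab)
cos(C) = (13.3² + 14.1² - 19.1²)/(2·13.3·14.1) = 10.89/375.06 = 0.029035
C = arccos(0.029035) = 88.34°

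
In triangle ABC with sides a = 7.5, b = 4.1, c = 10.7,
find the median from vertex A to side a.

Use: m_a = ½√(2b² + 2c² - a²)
m_a = ½√(2·4.1² + 2·10.7² - 7.5²)
m_a = ½√(33.62 + 228.98 - 56.25) = ½√206.35 = 7.182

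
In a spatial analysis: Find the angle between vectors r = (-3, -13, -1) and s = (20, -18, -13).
r·s = 187, |r|² = 179, |s|² = 893
cos θ = 187/√159847 ≈ 0.4677
θ ≈ 62.11°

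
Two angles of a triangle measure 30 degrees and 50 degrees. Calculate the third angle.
Sum of angles in a triangle = 180 degrees
Third angle = 180 - 30 - 50
Third angle = 100 degrees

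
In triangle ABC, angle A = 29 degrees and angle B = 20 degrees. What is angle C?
Sum of angles in a triangle = 180 degrees
Third angle = 180 - 29 - 20
Third angle = 131 degrees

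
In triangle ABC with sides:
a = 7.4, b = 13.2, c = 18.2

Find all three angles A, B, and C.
By the law of cosines:
cos(A) = (b² + c² - a²)/(2bc) = 0.938062  →  A = 20.27°
cos(B) = (a² + c² - b²)/(2ac) = 0.786160  →  B = 38.17°
cos(C) = (a² + b² - c²)/(2ab) = -0.523342  →  C = 121.6°
Check: A + B + C = 180.0° ✓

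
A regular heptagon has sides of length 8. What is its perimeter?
Perimeter = number of sides * side length
Perimeter = 7 * 8
Perimeter = 56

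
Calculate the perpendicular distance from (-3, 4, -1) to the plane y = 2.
d = |0(-3) + 1(4) + 0(-1) - (2)| / √(0² + 1² + 0²) = 2/√1 = 2.0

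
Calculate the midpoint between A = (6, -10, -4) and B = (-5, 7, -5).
Midpoint = ((6-5)/2, (-10+7)/2, (-4-5)/2) = (0.5, -1.5, -4.5)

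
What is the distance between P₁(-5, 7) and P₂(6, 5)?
Using the distance formula: d = sqrt((x₂-x₁)² + (y₂-y₁)²)
dx = 6 - (-5) = 11
dy = 5 - 7 = -2
d = sqrt(11² + (-2)²) = sqrt(121 + 4) = sqrt(125) = 11.18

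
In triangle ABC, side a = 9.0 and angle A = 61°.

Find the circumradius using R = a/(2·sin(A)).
R = a/(2·sin(A)) = 9.0/(2·sin(61°))
R = 9.0/(2·0.874620) = 9.0/1.749239 = 5.145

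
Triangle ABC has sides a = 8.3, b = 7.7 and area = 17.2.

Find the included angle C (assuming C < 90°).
Area = ½ab·sin(C)  →  sin(C) = 2·Area/(ab)
sin(C) = 2·17.2/(8.3·7.7) = 0.538257
C = arcsin(0.538257) = 32.57°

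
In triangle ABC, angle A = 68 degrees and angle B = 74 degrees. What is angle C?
Sum of angles in a triangle = 180 degrees
Third angle = 180 - 68 - 74
Third angle = 38 degrees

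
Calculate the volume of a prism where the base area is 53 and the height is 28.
Volume = base area * height
Volume = 53 * 28
Volume = 1484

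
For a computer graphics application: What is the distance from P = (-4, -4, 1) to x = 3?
d = |1(-4) + 0(-4) + 0(1) - (3)| / √(1² + 0² + 0²) = 7/√1 = 7.0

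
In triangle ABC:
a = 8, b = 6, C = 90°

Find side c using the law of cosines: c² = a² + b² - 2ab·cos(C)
c² = 8² + 6² - 2·8·6·cos(90°)
c² = 64 + 36 - 96·0.0000 = 100
c = √100 = 10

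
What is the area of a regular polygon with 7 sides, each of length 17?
For a regular 7-gon with side length s = 17:
Apothem a = s / (2*tan(pi/7)) = 17 / (2*tan(pi/7)) ≈ 17.6504
Perimeter P = 7 * 17 = 119
Area = (1/2) * P * a = (1/2) * 119 * 17.6504 = 1050.20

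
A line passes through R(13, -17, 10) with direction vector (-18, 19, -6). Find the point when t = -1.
P(-1) = (13 + (-18)(-1), -17 + 19(-1), 10 + (-6)(-1)) = (31, -36, 16)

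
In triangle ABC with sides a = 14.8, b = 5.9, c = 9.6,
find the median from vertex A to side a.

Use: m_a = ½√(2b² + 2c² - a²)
m_a = ½√(2·5.9² + 2·9.6² - 14.8²)
m_a = ½√(69.62 + 184.32 - 219.04) = ½√34.9 = 2.954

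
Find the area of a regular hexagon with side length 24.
For a regular 6-gon with side length s = 24:
Apothem a = s / (2*tan(pi/6)) = 24 / (2*tan(pi/6)) ≈ 20.7846
Perimeter P = 6 * 24 = 144
Area = (1/2) * P * a = (1/2) * 144 * 20.7846 = 1496.49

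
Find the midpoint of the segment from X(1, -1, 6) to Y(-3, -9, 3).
Midpoint = ((1-3)/2, (-1-9)/2, (6+3)/2) = (-1, -5, 4.5)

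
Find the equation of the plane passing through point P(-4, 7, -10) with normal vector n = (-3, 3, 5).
d = n·P = (-3)(-4) + (3)(7) + (5)(-10) = -17
Plane: -3x + 3y + 5z = -17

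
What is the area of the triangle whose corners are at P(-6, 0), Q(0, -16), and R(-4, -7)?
Using the coordinate formula: Area = (1/2)|x₁(y₂-y₃) + x₂(y₃-y₁) + x₃(y₁-y₂)|
Area = (1/2)|(-6)((-16)-(-7)) + 0((-7)-0) + (-4)(0-(-16))|
Area = (1/2)|(-6)*(-9) + 0*(-7) + (-4)*16|
Area = (1/2)|54 + 0 + (-64)|
Area = (1/2)*10 = 5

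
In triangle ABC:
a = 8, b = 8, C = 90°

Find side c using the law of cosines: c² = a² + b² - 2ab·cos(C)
c² = 8² + 8² - 2·8·8·cos(90°)
c² = 64 + 64 - 128·0.0000 = 128
c = √128 = 11.31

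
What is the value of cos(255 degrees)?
cos(255 degrees) = -0.2588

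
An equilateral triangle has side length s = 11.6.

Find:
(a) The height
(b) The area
(a) Height h = s·√3/2 = 11.6·√3/2 = 10.05
(b) Area = (√3/4)·s² = (√3/4)·11.6² = (√3/4)·134.56 = 58.27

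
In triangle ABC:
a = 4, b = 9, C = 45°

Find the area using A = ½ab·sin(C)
A = ½·4·9·sin(45°) = ½·36·0.707107 = 12.73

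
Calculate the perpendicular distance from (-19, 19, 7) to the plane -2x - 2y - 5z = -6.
d = |(-2)(-19) + (-2)(19) + (-5)(7) - (-6)| / √((-2)² + (-2)² + (-5)²) = 29/√33 = 5.048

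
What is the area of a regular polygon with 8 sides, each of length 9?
For a regular 8-gon with side length s = 9:
Apothem a = s / (2*tan(pi/8)) = 9 / (2*tan(pi/8)) ≈ 10.864
Perimeter P = 8 * 9 = 72
Area = (1/2) * P * a = (1/2) * 72 * 10.864 = 391.10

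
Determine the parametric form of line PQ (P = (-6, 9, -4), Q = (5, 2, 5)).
Direction vector d = Q - P = (11, -7, 9)
x = -6 + 11t, y = 9 - 7t, z = -4 + 9t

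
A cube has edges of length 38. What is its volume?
Volume = s³
Volume = 38³
Volume = 54872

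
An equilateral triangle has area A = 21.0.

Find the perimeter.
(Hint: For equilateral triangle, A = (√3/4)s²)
A = (√3/4)s²  →  s² = 4A/√3 = 4·21.0/√3 = 48.4974
s = 6.96401
Perimeter = 3s = 20.89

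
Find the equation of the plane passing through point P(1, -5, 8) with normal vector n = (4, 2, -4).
d = n·P = (4)(1) + (2)(-5) + (-4)(8) = -38
Plane: 4x + 2y - 4z = -38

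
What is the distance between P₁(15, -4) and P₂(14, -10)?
Using the distance formula: d = sqrt((x₂-x₁)² + (y₂-y₁)²)
dx = 14 - 15 = -1
dy = (-10) - (-4) = -6
d = sqrt((-1)² + (-6)²) = sqrt(1 + 36) = sqrt(37) = 6.08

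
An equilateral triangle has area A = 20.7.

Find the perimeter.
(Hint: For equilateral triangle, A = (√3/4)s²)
A = (√3/4)s²  →  s² = 4A/√3 = 4·20.7/√3 = 47.8046
s = 6.91409
Perimeter = 3s = 20.74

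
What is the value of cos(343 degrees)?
cos(343 degrees) = 0.9563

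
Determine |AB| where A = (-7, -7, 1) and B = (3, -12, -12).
d = √[(10)² + (-5)² + (-13)²] = √294 = 17.15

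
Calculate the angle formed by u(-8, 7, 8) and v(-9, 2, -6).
u·v = 38, |u|² = 177, |v|² = 121
cos θ = 38/√21417 ≈ 0.2597
θ ≈ 74.95°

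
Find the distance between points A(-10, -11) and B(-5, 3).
Using the distance formula: d = sqrt((x₂-x₁)² + (y₂-y₁)²)
dx = (-5) - (-10) = 5
dy = 3 - (-11) = 14
d = sqrt(5² + 14²) = sqrt(25 + 196) = sqrt(221) = 14.87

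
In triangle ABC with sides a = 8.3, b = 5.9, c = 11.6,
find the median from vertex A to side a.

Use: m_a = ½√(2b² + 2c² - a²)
m_a = ½√(2·5.9² + 2·11.6² - 8.3²)
m_a = ½√(69.62 + 269.12 - 68.89) = ½√269.85 = 8.214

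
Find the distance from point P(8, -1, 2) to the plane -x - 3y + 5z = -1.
d = |(-1)(8) + (-3)(-1) + 5(2) - (-1)| / √((-1)² + (-3)² + 5²) = 6/√35 = 1.014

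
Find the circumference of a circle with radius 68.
Circumference = 2 * pi * r
Circumference = 2 * pi * 68
Circumference = 427.26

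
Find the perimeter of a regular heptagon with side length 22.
Perimeter = number of sides * side length
Perimeter = 7 * 22
Perimeter = 154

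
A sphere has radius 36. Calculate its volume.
Volume = (4/3) * pi * r³
Volume = (4/3) * pi * 36³
Volume = (4/3) * pi * 46656
Volume = 195432.20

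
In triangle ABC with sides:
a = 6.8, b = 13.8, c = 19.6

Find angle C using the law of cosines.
cos(C) = (a² + b² - c²)/(2ab)
cos(C) = (6.8² + 13.8² - 19.6²)/(2·6.8·13.8) = -147.48/187.68 = -0.785806
C = arccos(-0.785806) = 141.8°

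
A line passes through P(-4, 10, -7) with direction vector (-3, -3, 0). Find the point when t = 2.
P(2) = (-4 + (-3)(2), 10 + (-3)(2), -7 + 0(2)) = (-10, 4, -7)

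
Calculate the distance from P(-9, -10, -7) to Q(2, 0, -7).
d = √[(11)² + (10)² + (0)²] = √221 = 14.87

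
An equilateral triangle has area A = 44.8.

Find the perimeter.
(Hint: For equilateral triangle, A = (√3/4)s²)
A = (√3/4)s²  →  s² = 4A/√3 = 4·44.8/√3 = 103.461
s = 10.1716
Perimeter = 3s = 30.51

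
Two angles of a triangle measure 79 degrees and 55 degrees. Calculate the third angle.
Sum of angles in a triangle = 180 degrees
Third angle = 180 - 79 - 55
Third angle = 46 degrees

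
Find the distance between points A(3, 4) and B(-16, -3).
Using the distance formula: d = sqrt((x₂-x₁)² + (y₂-y₁)²)
dx = (-16) - 3 = -19
dy = (-3) - 4 = -7
d = sqrt((-19)² + (-7)²) = sqrt(361 + 49) = sqrt(410) = 20.25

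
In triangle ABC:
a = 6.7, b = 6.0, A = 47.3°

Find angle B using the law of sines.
sin(B)/b = sin(A)/a
sin(B) = b·sin(A)/a = 6.0·sin(47.3°)/6.7 = 0.658132
B = arcsin(0.658132) = 41.16°  (b ≤ a, so B ≤ A and the acute solution is unique)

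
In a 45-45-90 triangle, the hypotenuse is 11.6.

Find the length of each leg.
In a 45-45-90 triangle, hypotenuse = leg·√2  →  leg = hypotenuse/√2
leg = 11.6/√2 = 8.202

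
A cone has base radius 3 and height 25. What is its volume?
Volume = (1/3) * pi * r² * h
Volume = (1/3) * pi * 3² * 25
Volume = (1/3) * pi * 9 * 25
Volume = (1/3) * pi * 225
Volume = 235.62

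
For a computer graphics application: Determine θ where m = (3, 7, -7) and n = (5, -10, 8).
m·n = -111, |m|² = 107, |n|² = 189
cos θ = -111/√20223 ≈ -0.7805
θ ≈ 141.3°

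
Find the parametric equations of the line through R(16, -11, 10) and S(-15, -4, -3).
Direction vector d = S - R = (-31, 7, -13)
x = 16 - 31t, y = -11 + 7t, z = 10 - 13t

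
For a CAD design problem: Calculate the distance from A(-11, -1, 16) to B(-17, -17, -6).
d = √[(-6)² + (-16)² + (-22)²] = √776 = 27.86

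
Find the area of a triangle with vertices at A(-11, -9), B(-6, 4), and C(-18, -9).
Using the coordinate formula: Area = (1/2)|x₁(y₂-y₃) + x₂(y₃-y₁) + x₃(y₁-y₂)|
Area = (1/2)|(-11)(4-(-9)) + (-6)((-9)-(-9)) + (-18)((-9)-4)|
Area = (1/2)|(-11)*13 + (-6)*0 + (-18)*(-13)|
Area = (1/2)|(-143) + 0 + 234|
Area = (1/2)*91 = 45.50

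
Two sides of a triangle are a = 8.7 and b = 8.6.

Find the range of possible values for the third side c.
By the triangle inequality: |a - b| < c < a + b
|8.7 - 8.6| < c < 8.7 + 8.6
0.1 < c < 17.3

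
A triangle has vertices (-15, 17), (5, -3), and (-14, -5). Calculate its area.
Using the coordinate formula: Area = (1/2)|x₁(y₂-y₃) + x₂(y₃-y₁) + x₃(y₁-y₂)|
Area = (1/2)|(-15)((-3)-(-5)) + 5((-5)-17) + (-14)(17-(-3))|
Area = (1/2)|(-15)*2 + 5*(-22) + (-14)*20|
Area = (1/2)|(-30) + (-110) + (-280)|
Area = (1/2)*420 = 210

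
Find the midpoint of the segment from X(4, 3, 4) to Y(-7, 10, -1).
Midpoint = ((4-7)/2, (3+10)/2, (4-1)/2) = (-1.5, 6.5, 1.5)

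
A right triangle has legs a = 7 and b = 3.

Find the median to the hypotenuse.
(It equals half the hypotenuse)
Hypotenuse c = √(7² + 3²) = √58 = 7.61577
Median to hypotenuse = c/2 = 3.808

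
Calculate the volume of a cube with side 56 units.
Volume = s³
Volume = 56³
Volume = 175616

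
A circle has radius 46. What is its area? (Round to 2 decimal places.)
Area = pi * r²
Area = pi * 46²
Area = pi * 2116
Area = 6647.61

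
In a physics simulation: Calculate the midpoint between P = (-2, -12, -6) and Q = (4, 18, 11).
Midpoint = ((-2+4)/2, (-12+18)/2, (-6+11)/2) = (1, 3, 2.5)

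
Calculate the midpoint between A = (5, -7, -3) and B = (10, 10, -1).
Midpoint = ((5+10)/2, (-7+10)/2, (-3-1)/2) = (7.5, 1.5, -2)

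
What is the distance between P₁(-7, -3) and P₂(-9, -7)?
Using the distance formula: d = sqrt((x₂-x₁)² + (y₂-y₁)²)
dx = (-9) - (-7) = -2
dy = (-7) - (-3) = -4
d = sqrt((-2)² + (-4)²) = sqrt(4 + 16) = sqrt(20) = 4.47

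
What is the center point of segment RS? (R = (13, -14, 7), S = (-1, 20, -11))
Midpoint = ((13-1)/2, (-14+20)/2, (7-11)/2) = (6, 3, -2)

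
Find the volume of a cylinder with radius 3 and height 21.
Volume = pi * r² * h
Volume = pi * 3² * 21
Volume = pi * 9 * 21
Volume = pi * 189
Volume = 593.76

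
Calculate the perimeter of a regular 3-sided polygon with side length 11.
Perimeter = number of sides * side length
Perimeter = 3 * 11
Perimeter = 33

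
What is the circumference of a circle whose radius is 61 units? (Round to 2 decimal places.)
Circumference = 2 * pi * r
Circumference = 2 * pi * 61
Circumference = 383.27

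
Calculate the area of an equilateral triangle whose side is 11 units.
Area = (sqrt(3)/4) * s²
Area = (sqrt(3)/4) * 11²
Area = (sqrt(3)/4) * 121
Area = 52.39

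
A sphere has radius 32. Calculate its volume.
Volume = (4/3) * pi * r³
Volume = (4/3) * pi * 32³
Volume = (4/3) * pi * 32768
Volume = 137258.28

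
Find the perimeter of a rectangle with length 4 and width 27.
Perimeter = 2 * (length + width)
Perimeter = 2 * (4 + 27)
Perimeter = 2 * 31
Perimeter = 62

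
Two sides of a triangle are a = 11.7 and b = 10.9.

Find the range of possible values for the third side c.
By the triangle inequality: |a - b| < c < a + b
|11.7 - 10.9| < c < 11.7 + 10.9
0.8 < c < 22.6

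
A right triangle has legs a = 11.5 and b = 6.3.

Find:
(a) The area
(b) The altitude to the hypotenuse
(a) Area = ½ab = ½·11.5·6.3 = 36.225
(b) Hypotenuse c = √(11.5² + 6.3²) = √171.94 = 13.1126
    Area = ½·c·h_c  →  h_c = 2·Area/c = 2·36.225/13.1126 = 5.525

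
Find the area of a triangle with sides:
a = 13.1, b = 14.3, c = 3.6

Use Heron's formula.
s = (a+b+c)/2 = (13.1+14.3+3.6)/2 = 15.5
A = √(s(s-a)(s-b)(s-c)) = √(15.5·2.4·1.2·11.9)
A = √531.216 = 23.05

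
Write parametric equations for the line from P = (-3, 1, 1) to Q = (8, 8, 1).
Direction vector d = Q - P = (11, 7, 0)
x = -3 + 11t, y = 1 + 7t, z = 1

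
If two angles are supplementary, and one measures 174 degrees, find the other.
Supplementary angles sum to 180 degrees.
Other angle = 180 - 174
Other angle = 6 degrees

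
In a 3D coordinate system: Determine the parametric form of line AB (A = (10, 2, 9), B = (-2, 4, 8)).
Direction vector d = B - A = (-12, 2, -1)
x = 10 - 12t, y = 2 + 2t, z = 9 - t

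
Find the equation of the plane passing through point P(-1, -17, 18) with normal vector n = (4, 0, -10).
d = n·P = (4)(-1) + (0)(-17) + (-10)(18) = -184
Plane: 4x - 10z = -184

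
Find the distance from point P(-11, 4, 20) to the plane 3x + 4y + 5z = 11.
d = |3(-11) + 4(4) + 5(20) - (11)| / √(3² + 4² + 5²) = 72/√50 = 10.18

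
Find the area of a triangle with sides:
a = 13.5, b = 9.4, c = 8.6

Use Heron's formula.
s = (a+b+c)/2 = (13.5+9.4+8.6)/2 = 15.75
A = √(s(s-a)(s-b)(s-c)) = √(15.75·2.25·6.35·7.15)
A = √1608.95 = 40.11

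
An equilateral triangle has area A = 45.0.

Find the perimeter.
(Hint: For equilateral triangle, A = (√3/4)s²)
A = (√3/4)s²  →  s² = 4A/√3 = 4·45.0/√3 = 103.923
s = 10.1943
Perimeter = 3s = 30.58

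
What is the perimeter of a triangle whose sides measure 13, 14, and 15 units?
Perimeter = sum of all sides
Perimeter = 13 + 14 + 15
Perimeter = 42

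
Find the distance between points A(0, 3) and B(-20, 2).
Using the distance formula: d = sqrt((x₂-x₁)² + (y₂-y₁)²)
dx = (-20) - 0 = -20
dy = 2 - 3 = -1
d = sqrt((-20)² + (-1)²) = sqrt(400 + 1) = sqrt(401) = 20.02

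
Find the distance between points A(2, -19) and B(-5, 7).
Using the distance formula: d = sqrt((x₂-x₁)² + (y₂-y₁)²)
dx = (-5) - 2 = -7
dy = 7 - (-19) = 26
d = sqrt((-7)² + 26²) = sqrt(49 + 676) = sqrt(725) = 26.93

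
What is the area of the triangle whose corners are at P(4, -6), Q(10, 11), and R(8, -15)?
Using the coordinate formula: Area = (1/2)|x₁(y₂-y₃) + x₂(y₃-y₁) + x₃(y₁-y₂)|
Area = (1/2)|4(11-(-15)) + 10((-15)-(-6)) + 8((-6)-11)|
Area = (1/2)|4*26 + 10*(-9) + 8*(-17)|
Area = (1/2)|104 + (-90) + (-136)|
Area = (1/2)*122 = 61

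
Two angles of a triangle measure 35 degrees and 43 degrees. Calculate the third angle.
Sum of angles in a triangle = 180 degrees
Third angle = 180 - 35 - 43
Third angle = 102 degrees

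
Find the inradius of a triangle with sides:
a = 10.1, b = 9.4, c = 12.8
s = (a+b+c)/2 = (10.1+9.4+12.8)/2 = 16.15
Area = √(s(s-a)(s-b)(s-c)) = √(16.15·6.05·6.75·3.35) = 47.0044
r = Area/s = 47.0044/16.15 = 2.91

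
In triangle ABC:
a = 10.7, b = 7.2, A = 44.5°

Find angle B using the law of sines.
sin(B)/b = sin(A)/a
sin(B) = b·sin(A)/a = 7.2·sin(44.5°)/10.7 = 0.471640
B = arcsin(0.471640) = 28.14°  (b ≤ a, so B ≤ A and the acute solution is unique)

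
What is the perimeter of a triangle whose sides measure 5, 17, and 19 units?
Perimeter = sum of all sides
Perimeter = 5 + 17 + 19
Perimeter = 41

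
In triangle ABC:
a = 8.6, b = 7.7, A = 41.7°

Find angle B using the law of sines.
sin(B)/b = sin(A)/a
sin(B) = b·sin(A)/a = 7.7·sin(41.7°)/8.6 = 0.595613
B = arcsin(0.595613) = 36.56°  (b ≤ a, so B ≤ A and the acute solution is unique)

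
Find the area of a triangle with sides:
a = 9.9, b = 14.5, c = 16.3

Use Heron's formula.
s = (a+b+c)/2 = (9.9+14.5+16.3)/2 = 20.35
A = √(s(s-a)(s-b)(s-c)) = √(20.35·10.45·5.85·4.05)
A = √5038.39 = 70.98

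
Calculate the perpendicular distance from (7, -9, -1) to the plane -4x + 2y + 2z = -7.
d = |(-4)(7) + 2(-9) + 2(-1) - (-7)| / √((-4)² + 2² + 2²) = 41/√24 = 8.369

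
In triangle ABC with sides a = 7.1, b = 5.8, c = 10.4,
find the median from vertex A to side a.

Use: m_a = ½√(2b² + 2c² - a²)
m_a = ½√(2·5.8² + 2·10.4² - 7.1²)
m_a = ½√(67.28 + 216.32 - 50.41) = ½√233.19 = 7.635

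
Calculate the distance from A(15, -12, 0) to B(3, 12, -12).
d = √[(-12)² + (24)² + (-12)²] = √864 = 29.39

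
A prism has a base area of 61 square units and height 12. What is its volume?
Volume = base area * height
Volume = 61 * 12
Volume = 732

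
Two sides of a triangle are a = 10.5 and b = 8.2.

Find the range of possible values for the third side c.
By the triangle inequality: |a - b| < c < a + b
|10.5 - 8.2| < c < 10.5 + 8.2
2.3 < c < 18.7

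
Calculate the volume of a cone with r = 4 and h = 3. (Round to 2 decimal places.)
Volume = (1/3) * pi * r² * h
Volume = (1/3) * pi * 4² * 3
Volume = (1/3) * pi * 16 * 3
Volume = (1/3) * pi * 48
Volume = 50.27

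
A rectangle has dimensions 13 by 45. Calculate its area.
Area = length * width
Area = 13 * 45
Area = 585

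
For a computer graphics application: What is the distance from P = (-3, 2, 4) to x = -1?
d = |1(-3) + 0(2) + 0(4) - (-1)| / √(1² + 0² + 0²) = 2/√1 = 2.0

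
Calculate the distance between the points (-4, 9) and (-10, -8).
Using the distance formula: d = sqrt((x₂-x₁)² + (y₂-y₁)²)
dx = (-10) - (-4) = -6
dy = (-8) - 9 = -17
d = sqrt((-6)² + (-17)²) = sqrt(36 + 289) = sqrt(325) = 18.03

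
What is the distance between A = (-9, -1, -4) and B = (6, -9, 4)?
d = √[(15)² + (-8)² + (8)²] = √353 = 18.79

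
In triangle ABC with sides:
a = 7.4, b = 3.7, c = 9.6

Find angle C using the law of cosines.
cos(C) = (a² + b² - c²)/(2ab)
cos(C) = (7.4² + 3.7² - 9.6²)/(2·7.4·3.7) = -23.71/54.76 = -0.432980
C = arccos(-0.432980) = 115.7°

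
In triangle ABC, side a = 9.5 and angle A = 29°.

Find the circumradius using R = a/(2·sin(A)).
R = a/(2·sin(A)) = 9.5/(2·sin(29°))
R = 9.5/(2·0.484810) = 9.5/0.969619 = 9.798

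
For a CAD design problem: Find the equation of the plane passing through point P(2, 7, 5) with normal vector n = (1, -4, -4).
d = n·P = (1)(2) + (-4)(7) + (-4)(5) = -46
Plane: x - 4y - 4z = -46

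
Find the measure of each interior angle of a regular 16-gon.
Interior angle of a regular n-gon = (n-2)*180/n
Interior angle = (16-2)*180/16
Interior angle = 14*180/16
Interior angle = 2520/16
Interior angle = 157.50 degrees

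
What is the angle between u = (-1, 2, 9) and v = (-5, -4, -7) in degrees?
u·v = -66, |u|² = 86, |v|² = 90
cos θ = -66/√7740 ≈ -0.7502
θ ≈ 138.6°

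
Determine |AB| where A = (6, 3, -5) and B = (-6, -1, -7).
d = √[(-12)² + (-4)² + (-2)²] = √164 = 12.81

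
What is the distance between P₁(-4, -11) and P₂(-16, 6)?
Using the distance formula: d = sqrt((x₂-x₁)² + (y₂-y₁)²)
dx = (-16) - (-4) = -12
dy = 6 - (-11) = 17
d = sqrt((-12)² + 17²) = sqrt(144 + 289) = sqrt(433) = 20.81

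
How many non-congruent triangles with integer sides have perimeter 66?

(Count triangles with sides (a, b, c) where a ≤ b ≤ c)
With a ≤ b ≤ c and a + b + c = 66, the triangle inequality a + b > c gives c < 66/2, so c ≤ 32.
Iterate a from 1 to ⌊p/3⌋ = 22; for each a, b ranges from a to ⌊(p−a)/2⌋ with c = p − a − b, keeping only c ≥ b.
Triples: (2, 32, 32), (3, 31, 32), (4, 30, 32), …
Count = 91 triangles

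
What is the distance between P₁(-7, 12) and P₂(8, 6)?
Using the distance formula: d = sqrt((x₂-x₁)² + (y₂-y₁)²)
dx = 8 - (-7) = 15
dy = 6 - 12 = -6
d = sqrt(15² + (-6)²) = sqrt(225 + 36) = sqrt(261) = 16.16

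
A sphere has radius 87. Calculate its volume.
Volume = (4/3) * pi * r³
Volume = (4/3) * pi * 87³
Volume = (4/3) * pi * 658503
Volume = 2758330.92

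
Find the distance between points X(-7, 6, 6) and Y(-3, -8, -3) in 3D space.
d = √[(4)² + (-14)² + (-9)²] = √293 = 17.12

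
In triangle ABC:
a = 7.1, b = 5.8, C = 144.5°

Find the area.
Using A = ½ab·sin(C):
A = ½·7.1·5.8·sin(144.5°) = ½·41.18·0.580703 = 11.96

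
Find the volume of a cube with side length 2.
Volume = s³
Volume = 2³
Volume = 8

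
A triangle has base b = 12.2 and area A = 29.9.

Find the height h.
A = ½bh  →  h = 2A/b
h = 2·29.9/12.2 = 4.902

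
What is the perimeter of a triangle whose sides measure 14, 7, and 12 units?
Perimeter = sum of all sides
Perimeter = 14 + 7 + 12
Perimeter = 33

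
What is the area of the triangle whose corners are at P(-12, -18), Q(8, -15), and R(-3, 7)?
Using the coordinate formula: Area = (1/2)|x₁(y₂-y₃) + x₂(y₃-y₁) + x₃(y₁-y₂)|
Area = (1/2)|(-12)((-15)-7) + 8(7-(-18)) + (-3)((-18)-(-15))|
Area = (1/2)|(-12)*(-22) + 8*25 + (-3)*(-3)|
Area = (1/2)|264 + 200 + 9|
Area = (1/2)*473 = 236.50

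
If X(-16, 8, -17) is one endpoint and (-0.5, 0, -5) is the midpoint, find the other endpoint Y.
Y = (2×(-0.5) - (-16), 2×0 - 8, 2×(-5) - (-17)) = (15, -8, 7)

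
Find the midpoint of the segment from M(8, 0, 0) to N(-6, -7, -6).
Midpoint = ((8-6)/2, (0-7)/2, (0-6)/2) = (1, -3.5, -3)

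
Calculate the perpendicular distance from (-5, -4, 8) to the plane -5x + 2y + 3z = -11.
d = |(-5)(-5) + 2(-4) + 3(8) - (-11)| / √((-5)² + 2² + 3²) = 52/√38 = 8.436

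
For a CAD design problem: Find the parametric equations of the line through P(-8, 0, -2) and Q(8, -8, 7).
Direction vector d = Q - P = (16, -8, 9)
x = -8 + 16t, y = 0 - 8t, z = -2 + 9t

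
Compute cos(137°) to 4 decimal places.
cos(137 degrees) = -0.7314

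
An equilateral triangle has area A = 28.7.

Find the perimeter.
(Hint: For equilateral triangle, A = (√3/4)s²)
A = (√3/4)s²  →  s² = 4A/√3 = 4·28.7/√3 = 66.2798
s = 8.14124
Perimeter = 3s = 24.42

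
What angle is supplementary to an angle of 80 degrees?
Supplementary angles sum to 180 degrees.
Other angle = 180 - 80
Other angle = 100 degrees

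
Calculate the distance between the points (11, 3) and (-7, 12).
Using the distance formula: d = sqrt((x₂-x₁)² + (y₂-y₁)²)
dx = (-7) - 11 = -18
dy = 12 - 3 = 9
d = sqrt((-18)² + 9²) = sqrt(324 + 81) = sqrt(405) = 20.12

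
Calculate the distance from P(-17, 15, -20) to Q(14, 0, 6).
d = √[(31)² + (-15)² + (26)²] = √1862 = 43.15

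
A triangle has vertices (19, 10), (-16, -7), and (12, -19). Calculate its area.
Using the coordinate formula: Area = (1/2)|x₁(y₂-y₃) + x₂(y₃-y₁) + x₃(y₁-y₂)|
Area = (1/2)|19((-7)-(-19)) + (-16)((-19)-10) + 12(10-(-7))|
Area = (1/2)|19*12 + (-16)*(-29) + 12*17|
Area = (1/2)|228 + 464 + 204|
Area = (1/2)*896 = 448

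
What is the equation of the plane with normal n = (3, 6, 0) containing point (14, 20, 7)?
d = n·P = (3)(14) + (6)(20) + (0)(7) = 162
Plane: 3x + 6y = 162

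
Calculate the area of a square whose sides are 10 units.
Area = s²
Area = 10²
Area = 100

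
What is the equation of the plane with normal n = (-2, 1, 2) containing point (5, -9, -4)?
d = n·P = (-2)(5) + (1)(-9) + (2)(-4) = -27
Plane: -2x + y + 2z = -27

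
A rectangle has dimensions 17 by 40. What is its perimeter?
Perimeter = 2 * (length + width)
Perimeter = 2 * (17 + 40)
Perimeter = 2 * 57
Perimeter = 114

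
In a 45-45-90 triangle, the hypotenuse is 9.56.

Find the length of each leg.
In a 45-45-90 triangle, hypotenuse = leg·√2  →  leg = hypotenuse/√2
leg = 9.56/√2 = 6.76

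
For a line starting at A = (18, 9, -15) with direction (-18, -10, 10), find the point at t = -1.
P(-1) = (18 + (-18)(-1), 9 + (-10)(-1), -15 + 10(-1)) = (36, 19, -25)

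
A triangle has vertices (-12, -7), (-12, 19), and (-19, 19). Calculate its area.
Using the coordinate formula: Area = (1/2)|x₁(y₂-y₃) + x₂(y₃-y₁) + x₃(y₁-y₂)|
Area = (1/2)|(-12)(19-19) + (-12)(19-(-7)) + (-19)((-7)-19)|
Area = (1/2)|(-12)*0 + (-12)*26 + (-19)*(-26)|
Area = (1/2)|0 + (-312) + 494|
Area = (1/2)*182 = 91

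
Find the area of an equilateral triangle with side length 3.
Area = (sqrt(3)/4) * s²
Area = (sqrt(3)/4) * 3²
Area = (sqrt(3)/4) * 9
Area = 3.90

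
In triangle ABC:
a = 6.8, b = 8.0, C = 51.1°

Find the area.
Using A = ½ab·sin(C):
A = ½·6.8·8.0·sin(51.1°) = ½·54.4·0.778243 = 21.17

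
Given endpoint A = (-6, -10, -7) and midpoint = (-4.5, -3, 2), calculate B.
B = (2×(-4.5) - (-6), 2×(-3) - (-10), 2×2 - (-7)) = (-3, 4, 11)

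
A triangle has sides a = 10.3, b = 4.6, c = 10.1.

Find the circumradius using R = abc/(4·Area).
s = (a+b+c)/2 = 12.5
Area = √(s(s-a)(s-b)(s-c)) = √(12.5·2.2·7.9·2.4) = 22.8342
R = abc/(4·Area) = (10.3·4.6·10.1)/(4·22.8342) = 478.538/91.3368 = 5.239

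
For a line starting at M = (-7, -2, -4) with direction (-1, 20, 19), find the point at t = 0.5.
P(0.5) = (-7 + (-1)(0.5), -2 + 20(0.5), -4 + 19(0.5)) = (-7.5, 8, 5.5)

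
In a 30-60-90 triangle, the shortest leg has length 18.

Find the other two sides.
Long leg = 18√3 = 31.18, Hypotenuse = 36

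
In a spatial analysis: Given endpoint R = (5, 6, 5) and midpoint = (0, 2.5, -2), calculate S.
S = (2×0 - 5, 2×2.5 - 6, 2×(-2) - 5) = (-5, -1, -9)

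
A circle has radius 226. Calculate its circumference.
Circumference = 2 * pi * r
Circumference = 2 * pi * 226
Circumference = 1420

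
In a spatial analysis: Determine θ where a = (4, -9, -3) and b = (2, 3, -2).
a·b = -13, |a|² = 106, |b|² = 17
cos θ = -13/√1802 ≈ -0.3062
θ ≈ 107.8°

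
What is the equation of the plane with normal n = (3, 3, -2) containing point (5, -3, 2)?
d = n·P = (3)(5) + (3)(-3) + (-2)(2) = 2
Plane: 3x + 3y - 2z = 2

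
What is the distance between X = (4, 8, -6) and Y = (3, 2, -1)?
d = √[(-1)² + (-6)² + (5)²] = √62 = 7.874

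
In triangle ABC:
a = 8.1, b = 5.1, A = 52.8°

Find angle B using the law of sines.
sin(B)/b = sin(A)/a
sin(B) = b·sin(A)/a = 5.1·sin(52.8°)/8.1 = 0.501519
B = arcsin(0.501519) = 30.1°  (b ≤ a, so B ≤ A and the acute solution is unique)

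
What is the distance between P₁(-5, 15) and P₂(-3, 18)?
Using the distance formula: d = sqrt((x₂-x₁)² + (y₂-y₁)²)
dx = (-3) - (-5) = 2
dy = 18 - 15 = 3
d = sqrt(2² + 3²) = sqrt(4 + 9) = sqrt(13) = 3.61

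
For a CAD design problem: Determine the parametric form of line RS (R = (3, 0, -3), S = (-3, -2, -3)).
Direction vector d = S - R = (-6, -2, 0)
x = 3 - 6t, y = 0 - 2t, z = -3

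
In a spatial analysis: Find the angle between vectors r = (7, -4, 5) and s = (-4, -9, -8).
r·s = -32, |r|² = 90, |s|² = 161
cos θ = -32/√14490 ≈ -0.2658
θ ≈ 105.4°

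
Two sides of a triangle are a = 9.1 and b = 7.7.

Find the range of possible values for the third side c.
By the triangle inequality: |a - b| < c < a + b
|9.1 - 7.7| < c < 9.1 + 7.7
1.4 < c < 16.8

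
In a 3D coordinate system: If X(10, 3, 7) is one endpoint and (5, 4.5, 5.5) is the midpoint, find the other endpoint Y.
Y = (2×5 - 10, 2×4.5 - 3, 2×5.5 - 7) = (0, 6, 4)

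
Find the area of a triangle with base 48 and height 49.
Area = (1/2) * base * height
Area = (1/2) * 48 * 49
Area = 1176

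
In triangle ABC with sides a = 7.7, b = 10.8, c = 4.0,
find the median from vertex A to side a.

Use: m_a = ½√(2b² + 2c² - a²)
m_a = ½√(2·10.8² + 2·4.0² - 7.7²)
m_a = ½√(233.28 + 32 - 59.29) = ½√205.99 = 7.176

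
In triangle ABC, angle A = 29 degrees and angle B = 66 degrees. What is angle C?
Sum of angles in a triangle = 180 degrees
Third angle = 180 - 29 - 66
Third angle = 85 degrees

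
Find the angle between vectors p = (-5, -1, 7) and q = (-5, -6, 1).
p·q = 38, |p|² = 75, |q|² = 62
cos θ = 38/√4650 ≈ 0.5573
θ ≈ 56.13°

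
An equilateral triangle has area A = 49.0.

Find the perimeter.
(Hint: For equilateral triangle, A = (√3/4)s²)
A = (√3/4)s²  →  s² = 4A/√3 = 4·49.0/√3 = 113.161
s = 10.6377
Perimeter = 3s = 31.91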